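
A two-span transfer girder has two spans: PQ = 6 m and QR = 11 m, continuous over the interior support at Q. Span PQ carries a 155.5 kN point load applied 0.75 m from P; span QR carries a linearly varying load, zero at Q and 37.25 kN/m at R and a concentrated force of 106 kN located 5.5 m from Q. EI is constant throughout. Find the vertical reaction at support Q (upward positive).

R_Q = 226.2 kN

Take M_Q as the redundant. Released structure: two simple spans PQ and QR with a hinge at Q.
End slopes at the hinge Q, treating each span as simply supported:
  span PQ: point load 155.5 at a = 0.75: Pab(L + a)/(6LEI) = 114.8/EI
  span QR: triangular load, peak 37.25: 7w₀L³/(360EI) = 964.1/EI
  span QR: point load 106 at a = 5.5: Pab(L + b)/(6LEI) = 801.6/EI
  relative rotation θ_0 = (114.8 + 1766)/EI = 1880/EI
A unit hogging moment at Q produces rotation L₁/(3EI) + L₂/(3EI) = 5.667/EI.
Compatibility: M_Q·(L₁+L₂)/(3EI) = θ_0, giving M_Q = 331.8 kN·m (hogging).
Span PQ, ΣM about P with M_Q applied at Q: R_Q^{PQ}·6 = 116.6 + 331.8, so R_Q^{PQ} = 74.75 kN and R_P = 155.5 − 74.75 = 80.75 kN.
Span QR, ΣM about R: R_Q^{QR}·11 = 1334 + 331.8, so R_Q^{QR} = 151.5 kN and R_R = 310.9 − 151.5 = 159.4 kN.
R_Q = 74.75 + 151.5 = 226.2 kN.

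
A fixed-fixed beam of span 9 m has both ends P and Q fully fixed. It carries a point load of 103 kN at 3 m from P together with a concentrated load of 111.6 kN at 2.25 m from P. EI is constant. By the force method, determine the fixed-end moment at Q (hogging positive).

Release both end moments; the primary structure is a simply-supported span PQ with redundants M_P and M_Q.
End rotations of the released simple span under the applied load (×1/EI):
  at P: point load 103 at a = 3: Pab(L + b)/(6LEI) = 515/EI
  at Q: point load 103 at a = 3: Pab(L + a)/(6LEI) = 412/EI
  at P: point load 111.6 at a = 2.25: Pab(L + b)/(6LEI) = 494.4/EI
  at Q: point load 111.6 at a = 2.25: Pab(L + a)/(6LEI) = 353.1/EI
  θ_P0 = 1009/EI,  θ_Q0 = 765.1/EI
Flexibility coefficients: a unit moment at one end gives L/(3EI) there and L/(6EI) at the far end, so f₁₁ = f₂₂ = 3/EI and f₁₂ = f₂₁ = 1.5/EI.
Compatibility — zero rotation at each built-in end:
  3 M_P + 1.5 M_Q = 1009
  1.5 M_P + 3 M_Q = 765.1
Solving the pair gives M_P = 278.6 kN·m and M_Q = 115.7 kN·m (hogging).

M_Q = 115.7 kN·m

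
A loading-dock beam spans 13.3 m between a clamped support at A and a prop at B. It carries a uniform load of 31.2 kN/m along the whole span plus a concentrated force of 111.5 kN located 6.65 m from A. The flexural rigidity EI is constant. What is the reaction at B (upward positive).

Release the roller at B. Primary structure: cantilever fixed at A.
Primary-structure tip deflection at B by superposition:
  UDL 31.2: wL⁴/(8EI) = 122031/EI
  point load 111.5 at a = 6.65: Pa²(3L − a)/(6EI) = 27325/EI
  δ_0 = 149356/EI
Tip deflection under a unit load at B: L³/(3EI) = 784.2/EI.
The prop prevents deflection at B: R_B = δ_0/δ_{BB} = 149356/784.2 = 190.5 kN.

R_B = 190.5 kN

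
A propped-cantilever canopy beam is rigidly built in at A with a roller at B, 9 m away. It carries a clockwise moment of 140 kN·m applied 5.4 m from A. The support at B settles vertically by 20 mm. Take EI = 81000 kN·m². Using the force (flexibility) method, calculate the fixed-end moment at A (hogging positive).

M_A = 23.6 kN·m

Take the reaction at B as the redundant and release it; the primary structure is a cantilever fixed at A.
Deflection at B on the released cantilever, summing each load's contribution:
  clockwise couple 140 at a = 5.4: M₀a(2L − a)/(2EI) = 4763/EI
Tip deflection under a unit load at B: L³/(3EI) = 243/EI.
With EI = 81000 kN·m²: δ_0 = 0.0588 m and δ_{BB} = 0.003 m/kN.
Compatibility — the beam at B must follow the support down by 0.02 m: δ_0 − R_B·δ_{BB} = 0.02, so R_B = (0.0588 − 0.02)/0.003 = 12.93 kN.
Moment equilibrium about A: M_A = Σ(load moments about A) − R_B·L = 140 − 12.93×9 = 23.6 kN·m.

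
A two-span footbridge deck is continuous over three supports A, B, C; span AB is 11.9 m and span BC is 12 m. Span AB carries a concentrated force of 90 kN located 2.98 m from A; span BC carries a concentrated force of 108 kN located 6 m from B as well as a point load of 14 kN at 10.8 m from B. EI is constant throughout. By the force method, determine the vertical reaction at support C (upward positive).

R_C = 50.87 kN

Take M_B as the redundant. Released structure: two simple spans AB and BC with a hinge at B.
Discontinuity in slope at B on the released structure — sum the simple-span end rotations:
  span AB: point load 90 at a = 2.98: Pab(L + a)/(6LEI) = 498.6/EI
  span BC: point load 108 at a = 6: Pab(L + b)/(6LEI) = 972/EI
  span BC: point load 14 at a = 10.8: Pab(L + b)/(6LEI) = 33.26/EI
  relative rotation θ_0 = (498.6 + 1005)/EI = 1504/EI
A unit hogging moment at B produces rotation L₁/(3EI) + L₂/(3EI) = 7.967/EI.
Slope continuity at B: θ_0 = M_B·7.967/EI, so M_B = 1504/7.967 = 188.8 kN·m (hogging).
Span BC, ΣM about C: R_B^{BC}·12 = 664.8 + 188.8, so R_B^{BC} = 71.13 kN and R_C = 122 − 71.13 = 50.87 kN.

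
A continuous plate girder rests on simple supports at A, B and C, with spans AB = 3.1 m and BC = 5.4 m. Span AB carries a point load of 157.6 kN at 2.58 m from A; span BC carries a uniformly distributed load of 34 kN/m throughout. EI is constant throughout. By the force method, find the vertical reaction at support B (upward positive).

R_B = 274.5 kN

Take M_B as the redundant. Released structure: two simple spans AB and BC with a hinge at B.
Discontinuity in slope at B on the released structure — sum the simple-span end rotations:
  span AB: point load 157.6 at a = 2.58: Pab(L + a)/(6LEI) = 64.57/EI
  span BC: UDL 34: wL³/(24EI) = 223.1/EI
  relative rotation θ_0 = (64.57 + 223.1)/EI = 287.6/EI
A unit hogging moment at B produces rotation L₁/(3EI) + L₂/(3EI) = 2.833/EI.
Compatibility: M_B·(L₁+L₂)/(3EI) = θ_0, giving M_B = 101.5 kN·m (hogging).
Span AB, ΣM about A with M_B applied at B: R_B^{AB}·3.1 = 406.6 + 101.5, so R_B^{AB} = 163.9 kN and R_A = 157.6 − 163.9 = -6.312 kN.
Span BC, ΣM about C: R_B^{BC}·5.4 = 495.7 + 101.5, so R_B^{BC} = 110.6 kN and R_C = 183.6 − 110.6 = 73 kN.
R_B = 163.9 + 110.6 = 274.5 kN.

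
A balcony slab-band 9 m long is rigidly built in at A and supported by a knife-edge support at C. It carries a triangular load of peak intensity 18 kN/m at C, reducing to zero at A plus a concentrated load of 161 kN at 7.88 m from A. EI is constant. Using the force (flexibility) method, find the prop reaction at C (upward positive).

Take the reaction at C as the redundant and release it; the primary structure is a cantilever fixed at A.
Free-end deflection of the primary structure under the applied loading (downward +):
  triangular load, peak 18 at the free end: 11w₀L⁴/(120EI) = 10826/EI
  point load 161 at a = 7.88: Pa²(3L − a)/(6EI) = 31858/EI
  δ_0 = 42683/EI
Flexibility coefficient — unit upward force at C: δ_{CC} = L³/(3EI) = 243/EI.
Compatibility at C: δ_0 − R_C·δ_{CC} = 0, so R_C = 42683/243 = 175.7 kN.

R_C = 175.7 kN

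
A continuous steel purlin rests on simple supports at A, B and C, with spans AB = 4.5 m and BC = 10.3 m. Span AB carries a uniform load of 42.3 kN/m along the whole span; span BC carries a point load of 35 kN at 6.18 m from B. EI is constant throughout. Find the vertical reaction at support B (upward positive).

Insert a hinge at B; M_B is the redundant, and each span becomes simply supported.
End slopes at the hinge B, treating each span as simply supported:
  span AB: UDL 42.3: wL³/(24EI) = 160.6/EI
  span BC: point load 35 at a = 6.18: Pab(L + b)/(6LEI) = 207.9/EI
  relative rotation θ_0 = (160.6 + 207.9)/EI = 368.5/EI
A unit hogging moment at B produces rotation L₁/(3EI) + L₂/(3EI) = 4.933/EI.
Compatibility: M_B·(L₁+L₂)/(3EI) = θ_0, giving M_B = 74.7 kN·m (hogging).
Span AB, ΣM about A with M_B applied at B: R_B^{AB}·4.5 = 428.3 + 74.7, so R_B^{AB} = 111.8 kN and R_A = 190.3 − 111.8 = 78.57 kN.
Span BC, ΣM about C: R_B^{BC}·10.3 = 144.2 + 74.7, so R_B^{BC} = 21.25 kN and R_C = 35 − 21.25 = 13.75 kN.
R_B = 111.8 + 21.25 = 133 kN.

R_B = 133 kN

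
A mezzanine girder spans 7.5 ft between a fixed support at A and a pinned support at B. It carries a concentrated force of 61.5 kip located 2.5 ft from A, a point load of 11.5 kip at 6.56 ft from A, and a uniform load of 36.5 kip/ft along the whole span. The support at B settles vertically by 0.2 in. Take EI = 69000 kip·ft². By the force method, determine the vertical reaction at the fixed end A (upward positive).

R_A = 233.8 kip

Remove the prop at B; the released (primary) structure is a cantilever built in at A.
Free-end deflection of the primary structure under the applied loading (downward +):
  point load 61.5 at a = 2.5: Pa²(3L − a)/(6EI) = 1281/EI
  point load 11.5 at a = 6.56: Pa²(3L − a)/(6EI) = 1315/EI
  UDL 36.5: wL⁴/(8EI) = 14436/EI
  δ_0 = 17032/EI
Tip deflection under a unit load at B: L³/(3EI) = 140.6/EI.
With EI = 69000 kip·ft²: δ_0 = 0.24684 ft and δ_{BB} = 0.002038 ft/kip.
Compatibility — the beam at B must follow the support down by 0.01667 ft: δ_0 − R_B·δ_{BB} = 0.01667, so R_B = (0.24684 − 0.01667)/0.002038 = 112.9 kip.
Vertical equilibrium: R_A = ΣP − R_B = 346.8 − 112.9 = 233.8 kip.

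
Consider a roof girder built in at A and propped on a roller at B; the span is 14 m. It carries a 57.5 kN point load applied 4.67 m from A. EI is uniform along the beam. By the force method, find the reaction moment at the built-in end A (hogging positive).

M_A = 149.1 kN·m

Release the roller at B. Primary structure: cantilever fixed at A.
Downward deflection at the released point B due to the loads:
  point load 57.5 at a = 4.67: Pa²(3L − a)/(6EI) = 7802/EI
Tip deflection under a unit load at B: L³/(3EI) = 914.7/EI.
The prop prevents deflection at B: R_B = δ_0/δ_{BB} = 7802/914.7 = 8.53 kN.
Moment equilibrium about A: M_A = Σ(load moments about A) − R_B·L = 268.5 − 8.53×14 = 149.1 kN·m.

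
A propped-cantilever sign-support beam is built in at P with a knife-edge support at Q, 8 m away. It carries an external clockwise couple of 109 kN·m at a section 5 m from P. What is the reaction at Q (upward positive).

R_Q = 17.56 kN

Remove the prop at Q; the released (primary) structure is a cantilever built in at P.
Free-end deflection of the primary structure under the applied loading (downward +):
  clockwise couple 109 at a = 5: M₀a(2L − a)/(2EI) = 2998/EI
Tip deflection under a unit load at Q: L³/(3EI) = 170.7/EI.
The prop prevents deflection at Q: R_Q = δ_0/δ_{QQ} = 2998/170.7 = 17.56 kN.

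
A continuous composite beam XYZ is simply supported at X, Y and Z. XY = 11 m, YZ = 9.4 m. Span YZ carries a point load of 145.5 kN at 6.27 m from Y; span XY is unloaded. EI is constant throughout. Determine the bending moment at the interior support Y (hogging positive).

M_Y = 93.29 kN·m

Insert a hinge at Y; M_Y is the redundant, and each span becomes simply supported.
Discontinuity in slope at Y on the released structure — sum the simple-span end rotations:
  span YZ: point load 145.5 at a = 6.27: Pab(L + b)/(6LEI) = 634.4/EI
  relative rotation θ_0 = (0 + 634.4)/EI = 634.4/EI
A unit hogging moment at Y produces rotation L₁/(3EI) + L₂/(3EI) = 6.8/EI.
Compatibility: M_Y·(L₁+L₂)/(3EI) = θ_0, giving M_Y = 93.29 kN·m (hogging).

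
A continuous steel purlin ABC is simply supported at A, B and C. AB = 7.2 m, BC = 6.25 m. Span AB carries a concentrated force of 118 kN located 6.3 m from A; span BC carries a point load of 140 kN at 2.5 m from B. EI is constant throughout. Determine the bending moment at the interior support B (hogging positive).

M_B = 124.7 kN·m

Take M_B as the redundant. Released structure: two simple spans AB and BC with a hinge at B.
Discontinuity in slope at B on the released structure — sum the simple-span end rotations:
  span AB: point load 118 at a = 6.3: Pab(L + a)/(6LEI) = 209.1/EI
  span BC: point load 140 at a = 2.5: Pab(L + b)/(6LEI) = 350/EI
  relative rotation θ_0 = (209.1 + 350)/EI = 559.1/EI
A unit hogging moment at B produces rotation L₁/(3EI) + L₂/(3EI) = 4.483/EI.
Compatibility: M_B·(L₁+L₂)/(3EI) = θ_0, giving M_B = 124.7 kN·m (hogging).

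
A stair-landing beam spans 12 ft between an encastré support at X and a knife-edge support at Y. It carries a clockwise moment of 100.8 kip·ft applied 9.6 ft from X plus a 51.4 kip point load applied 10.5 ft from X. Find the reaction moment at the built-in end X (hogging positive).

Take the reaction at Y as the redundant and release it; the primary structure is a cantilever fixed at X.
Primary-structure tip deflection at Y by superposition:
  clockwise couple 100.8 at a = 9.6: M₀a(2L − a)/(2EI) = 6967/EI
  point load 51.4 at a = 10.5: Pa²(3L − a)/(6EI) = 24084/EI
  δ_0 = 31051/EI
Flexibility coefficient — unit upward force at Y: δ_{YY} = L³/(3EI) = 576/EI.
Compatibility at Y: δ_0 − R_Y·δ_{YY} = 0, so R_Y = 31051/576 = 53.91 kip.
Moment equilibrium about X: M_X = Σ(load moments about X) − R_Y·L = 640.5 − 53.91×12 = -6.404 kip·ft.

M_X = -6.404 kip·ft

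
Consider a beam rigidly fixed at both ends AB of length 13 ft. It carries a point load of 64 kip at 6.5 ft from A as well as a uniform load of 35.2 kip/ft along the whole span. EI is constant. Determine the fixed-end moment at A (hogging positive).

M_A = 599.7 kip·ft

Release both end moments; the primary structure is a simply-supported span AB with redundants M_A and M_B.
On the primary (simply-supported) span, the end slopes from the loading are:
  at A: point load 64 at a = 6.5: Pab(L + b)/(6LEI) = 676/EI
  at B: point load 64 at a = 6.5: Pab(L + a)/(6LEI) = 676/EI
  at A: UDL 35.2: wL³/(24EI) = 3222/EI
  at B: UDL 35.2: wL³/(24EI) = 3222/EI
  θ_A0 = 3898/EI,  θ_B0 = 3898/EI
Flexibility coefficients: a unit moment at one end gives L/(3EI) there and L/(6EI) at the far end, so f₁₁ = f₂₂ = 4.333/EI and f₁₂ = f₂₁ = 2.167/EI.
Compatibility — zero rotation at each built-in end:
  4.333 M_A + 2.167 M_B = 3898
  2.167 M_A + 4.333 M_B = 3898
Solving the pair gives M_A = 599.7 kip·ft and M_B = 599.7 kip·ft (hogging).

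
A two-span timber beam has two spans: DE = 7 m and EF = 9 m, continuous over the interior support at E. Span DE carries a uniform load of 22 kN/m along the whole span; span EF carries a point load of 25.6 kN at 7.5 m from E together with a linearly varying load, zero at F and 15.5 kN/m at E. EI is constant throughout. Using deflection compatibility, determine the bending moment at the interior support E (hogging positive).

Insert a hinge at E; M_E is the redundant, and each span becomes simply supported.
Rotations at E on the released spans (each span's end-slope, ×1/EI):
  span DE: UDL 22: wL³/(24EI) = 314.4/EI
  span EF: point load 25.6 at a = 7.5: Pab(L + b)/(6LEI) = 56/EI
  span EF: triangular load, peak 15.5: w₀L³/(45EI) = 251.1/EI
  relative rotation θ_0 = (314.4 + 307.1)/EI = 621.5/EI
A unit hogging moment at E produces rotation L₁/(3EI) + L₂/(3EI) = 5.333/EI.
Compatibility: M_E·(L₁+L₂)/(3EI) = θ_0, giving M_E = 116.5 kN·m (hogging).

M_E = 116.5 kN·m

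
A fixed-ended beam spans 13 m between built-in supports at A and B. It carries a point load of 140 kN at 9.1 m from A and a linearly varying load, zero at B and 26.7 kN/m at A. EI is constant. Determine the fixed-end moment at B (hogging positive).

M_B = 417.9 kN·m

Take the two fixed-end moments M_A, M_B as redundants; the released structure is the simple span AB.
On the primary (simply-supported) span, the end slopes from the loading are:
  at A: point load 140 at a = 9.1: Pab(L + b)/(6LEI) = 1077/EI
  at B: point load 140 at a = 9.1: Pab(L + a)/(6LEI) = 1408/EI
  at A: triangular load, peak 26.7: w₀L³/(45EI) = 1304/EI
  at B: triangular load, peak 26.7: 7w₀L³/(360EI) = 1141/EI
  θ_A0 = 2380/EI,  θ_B0 = 2548/EI
Flexibility coefficients: a unit moment at one end gives L/(3EI) there and L/(6EI) at the far end, so f₁₁ = f₂₂ = 4.333/EI and f₁₂ = f₂₁ = 2.167/EI.
Compatibility — zero rotation at each built-in end:
  4.333 M_A + 2.167 M_B = 2380
  2.167 M_A + 4.333 M_B = 2548
Solving the pair gives M_A = 340.3 kN·m and M_B = 417.9 kN·m (hogging).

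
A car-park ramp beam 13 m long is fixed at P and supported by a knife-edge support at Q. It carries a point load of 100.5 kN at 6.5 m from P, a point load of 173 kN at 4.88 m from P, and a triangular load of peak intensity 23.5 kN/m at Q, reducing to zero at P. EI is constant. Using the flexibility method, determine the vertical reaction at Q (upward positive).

Remove the prop at Q; the released (primary) structure is a cantilever built in at P.
Free-end deflection of the primary structure under the applied loading (downward +):
  point load 100.5 at a = 6.5: Pa²(3L − a)/(6EI) = 23000/EI
  point load 173 at a = 4.88: Pa²(3L − a)/(6EI) = 23428/EI
  triangular load, peak 23.5 at the free end: 11w₀L⁴/(120EI) = 61525/EI
  δ_0 = 107953/EI
Flexibility coefficient — unit upward force at Q: δ_{QQ} = L³/(3EI) = 732.3/EI.
Compatibility at Q: δ_0 − R_Q·δ_{QQ} = 0, so R_Q = 107953/732.3 = 147.4 kN.

R_Q = 147.4 kN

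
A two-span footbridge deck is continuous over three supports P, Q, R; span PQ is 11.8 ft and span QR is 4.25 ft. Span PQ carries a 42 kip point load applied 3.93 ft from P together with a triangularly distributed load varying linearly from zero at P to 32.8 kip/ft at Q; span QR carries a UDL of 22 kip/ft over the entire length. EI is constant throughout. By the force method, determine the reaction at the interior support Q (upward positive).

R_Q = 282.9 kip

Insert a hinge at Q; M_Q is the redundant, and each span becomes simply supported.
Rotations at Q on the released spans (each span's end-slope, ×1/EI):
  span PQ: point load 42 at a = 3.93: Pab(L + a)/(6LEI) = 288.6/EI
  span PQ: triangular load, peak 32.8: w₀L³/(45EI) = 1198/EI
  span QR: UDL 22: wL³/(24EI) = 70.37/EI
  relative rotation θ_0 = (1486 + 70.37)/EI = 1557/EI
A unit hogging moment at Q produces rotation L₁/(3EI) + L₂/(3EI) = 5.35/EI.
Compatibility: M_Q·(L₁+L₂)/(3EI) = θ_0, giving M_Q = 290.9 kip·ft (hogging).
Span PQ, ΣM about P with M_Q applied at Q: R_Q^{PQ}·11.8 = 1687 + 290.9, so R_Q^{PQ} = 167.7 kip and R_P = 235.5 − 167.7 = 67.86 kip.
Span QR, ΣM about R: R_Q^{QR}·4.25 = 198.7 + 290.9, so R_Q^{QR} = 115.2 kip and R_R = 93.5 − 115.2 = -21.71 kip.
R_Q = 167.7 + 115.2 = 282.9 kip.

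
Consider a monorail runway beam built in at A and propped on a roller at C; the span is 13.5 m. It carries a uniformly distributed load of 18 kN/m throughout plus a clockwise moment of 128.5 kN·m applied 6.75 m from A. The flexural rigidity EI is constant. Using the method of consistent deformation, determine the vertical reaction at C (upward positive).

Release the roller at C. Primary structure: cantilever fixed at A.
Downward deflection at the released point C due to the loads:
  UDL 18: wL⁴/(8EI) = 74734/EI
  clockwise couple 128.5 at a = 6.75: M₀a(2L − a)/(2EI) = 8782/EI
  δ_0 = 83516/EI
Tip deflection under a unit load at C: L³/(3EI) = 820.1/EI.
The prop prevents deflection at C: R_C = δ_0/δ_{CC} = 83516/820.1 = 101.8 kN.

R_C = 101.8 kN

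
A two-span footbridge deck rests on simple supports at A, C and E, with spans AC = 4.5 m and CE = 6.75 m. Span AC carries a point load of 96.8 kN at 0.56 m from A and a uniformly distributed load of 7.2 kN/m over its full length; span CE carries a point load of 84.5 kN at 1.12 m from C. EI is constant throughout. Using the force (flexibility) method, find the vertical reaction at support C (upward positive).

R_C = 121.5 kN

Release continuity at C by inserting a hinge; the redundant is the internal moment M_C. The primary structure is two simply-supported spans AC and CE.
Rotations at C on the released spans (each span's end-slope, ×1/EI):
  span AC: point load 96.8 at a = 0.56: Pab(L + a)/(6LEI) = 40.03/EI
  span AC: UDL 7.2: wL³/(24EI) = 27.34/EI
  span CE: point load 84.5 at a = 1.12: Pab(L + b)/(6LEI) = 162.9/EI
  relative rotation θ_0 = (67.36 + 162.9)/EI = 230.2/EI
A unit hogging moment at C produces rotation L₁/(3EI) + L₂/(3EI) = 3.75/EI.
Compatibility: M_C·(L₁+L₂)/(3EI) = θ_0, giving M_C = 61.4 kN·m (hogging).
Span AC, ΣM about A with M_C applied at C: R_C^{AC}·4.5 = 127.1 + 61.4, so R_C^{AC} = 41.89 kN and R_A = 129.2 − 41.89 = 87.31 kN.
Span CE, ΣM about E: R_C^{CE}·6.75 = 475.7 + 61.4, so R_C^{CE} = 79.58 kN and R_E = 84.5 − 79.58 = 4.925 kN.
R_C = 41.89 + 79.58 = 121.5 kN.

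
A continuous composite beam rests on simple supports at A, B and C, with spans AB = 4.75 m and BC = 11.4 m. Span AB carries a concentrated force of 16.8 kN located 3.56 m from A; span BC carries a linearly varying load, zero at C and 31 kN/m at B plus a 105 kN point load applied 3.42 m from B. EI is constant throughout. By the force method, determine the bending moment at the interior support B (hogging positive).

M_B = 344.3 kN·m

Take M_B as the redundant. Released structure: two simple spans AB and BC with a hinge at B.
Discontinuity in slope at B on the released structure — sum the simple-span end rotations:
  span AB: point load 16.8 at a = 3.56: Pab(L + a)/(6LEI) = 20.75/EI
  span BC: triangular load, peak 31: w₀L³/(45EI) = 1021/EI
  span BC: point load 105 at a = 3.42: Pab(L + b)/(6LEI) = 811.9/EI
  relative rotation θ_0 = (20.75 + 1833)/EI = 1853/EI
A unit hogging moment at B produces rotation L₁/(3EI) + L₂/(3EI) = 5.383/EI.
Slope continuity at B: θ_0 = M_B·5.383/EI, so M_B = 1853/5.383 = 344.3 kN·m (hogging).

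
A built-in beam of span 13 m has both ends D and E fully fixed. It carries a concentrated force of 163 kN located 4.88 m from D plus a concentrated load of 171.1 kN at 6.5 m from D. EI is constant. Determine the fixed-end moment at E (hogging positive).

M_E = 464.5 kN·m

Release both end moments; the primary structure is a simply-supported span DE with redundants M_D and M_E.
End rotations of the released simple span under the applied load (×1/EI):
  at D: point load 163 at a = 4.88: Pab(L + b)/(6LEI) = 1749/EI
  at E: point load 163 at a = 4.88: Pab(L + a)/(6LEI) = 1481/EI
  at D: point load 171.1 at a = 6.5: Pab(L + b)/(6LEI) = 1807/EI
  at E: point load 171.1 at a = 6.5: Pab(L + a)/(6LEI) = 1807/EI
  θ_D0 = 3556/EI,  θ_E0 = 3288/EI
Flexibility coefficients: a unit moment at one end gives L/(3EI) there and L/(6EI) at the far end, so f₁₁ = f₂₂ = 4.333/EI and f₁₂ = f₂₁ = 2.167/EI.
Compatibility — zero rotation at each built-in end:
  4.333 M_D + 2.167 M_E = 3556
  2.167 M_D + 4.333 M_E = 3288
Solving the pair gives M_D = 588.4 kN·m and M_E = 464.5 kN·m (hogging).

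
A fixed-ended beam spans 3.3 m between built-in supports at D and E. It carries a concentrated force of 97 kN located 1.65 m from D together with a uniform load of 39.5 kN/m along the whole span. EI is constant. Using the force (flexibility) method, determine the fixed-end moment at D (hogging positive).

M_D = 75.86 kN·m

Release both end moments; the primary structure is a simply-supported span DE with redundants M_D and M_E.
End rotations of the released simple span under the applied load (×1/EI):
  at D: point load 97 at a = 1.65: Pab(L + b)/(6LEI) = 66.02/EI
  at E: point load 97 at a = 1.65: Pab(L + a)/(6LEI) = 66.02/EI
  at D: UDL 39.5: wL³/(24EI) = 59.15/EI
  at E: UDL 39.5: wL³/(24EI) = 59.15/EI
  θ_D0 = 125.2/EI,  θ_E0 = 125.2/EI
Flexibility coefficients: a unit moment at one end gives L/(3EI) there and L/(6EI) at the far end, so f₁₁ = f₂₂ = 1.1/EI and f₁₂ = f₂₁ = 0.55/EI.
Compatibility — zero rotation at each built-in end:
  1.1 M_D + 0.55 M_E = 125.2
  0.55 M_D + 1.1 M_E = 125.2
Solving the pair gives M_D = 75.86 kN·m and M_E = 75.86 kN·m (hogging).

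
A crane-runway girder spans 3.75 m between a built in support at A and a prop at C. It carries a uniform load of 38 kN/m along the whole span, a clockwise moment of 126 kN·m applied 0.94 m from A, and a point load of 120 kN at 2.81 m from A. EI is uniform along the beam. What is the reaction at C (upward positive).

Remove the prop at C; the released (primary) structure is a cantilever built in at A.
Downward deflection at the released point C due to the loads:
  UDL 38: wL⁴/(8EI) = 939.3/EI
  clockwise couple 126 at a = 0.94: M₀a(2L − a)/(2EI) = 388.5/EI
  point load 120 at a = 2.81: Pa²(3L − a)/(6EI) = 1333/EI
  δ_0 = 2661/EI
Flexibility coefficient — unit upward force at C: δ_{CC} = L³/(3EI) = 17.58/EI.
The prop prevents deflection at C: R_C = δ_0/δ_{CC} = 2661/17.58 = 151.4 kN.

R_C = 151.4 kN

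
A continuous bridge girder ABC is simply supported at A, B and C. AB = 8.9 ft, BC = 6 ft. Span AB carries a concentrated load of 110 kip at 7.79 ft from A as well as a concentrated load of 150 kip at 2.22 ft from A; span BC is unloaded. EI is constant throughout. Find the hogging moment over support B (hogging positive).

Insert a hinge at B; M_B is the redundant, and each span becomes simply supported.
Discontinuity in slope at B on the released structure — sum the simple-span end rotations:
  span AB: point load 110 at a = 7.79: Pab(L + a)/(6LEI) = 297.3/EI
  span AB: point load 150 at a = 2.22: Pab(L + a)/(6LEI) = 463.2/EI
  relative rotation θ_0 = (760.5 + 0)/EI = 760.5/EI
A unit hogging moment at B produces rotation L₁/(3EI) + L₂/(3EI) = 4.967/EI.
Slope continuity at B: θ_0 = M_B·4.967/EI, so M_B = 760.5/4.967 = 153.1 kip·ft (hogging).

M_B = 153.1 kip·ft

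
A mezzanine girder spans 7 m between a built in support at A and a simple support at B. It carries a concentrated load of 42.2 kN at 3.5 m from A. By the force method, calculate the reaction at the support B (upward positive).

R_B = 13.19 kN

Choose R_B as the redundant. The primary structure is the cantilever fixed at A.
Deflection at B on the released cantilever, summing each load's contribution:
  point load 42.2 at a = 3.5: Pa²(3L − a)/(6EI) = 1508/EI
Tip deflection under a unit load at B: L³/(3EI) = 114.3/EI.
Compatibility at B: δ_0 − R_B·δ_{BB} = 0, so R_B = 1508/114.3 = 13.19 kN.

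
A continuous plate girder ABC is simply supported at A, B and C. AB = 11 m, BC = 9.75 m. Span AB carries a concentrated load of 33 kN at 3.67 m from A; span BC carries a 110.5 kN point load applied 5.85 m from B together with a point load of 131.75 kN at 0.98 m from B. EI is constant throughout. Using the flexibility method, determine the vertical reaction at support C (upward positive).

R_C = 62.58 kN

Take M_B as the redundant. Released structure: two simple spans AB and BC with a hinge at B.
Discontinuity in slope at B on the released structure — sum the simple-span end rotations:
  span AB: point load 33 at a = 3.67: Pab(L + a)/(6LEI) = 197.3/EI
  span BC: point load 110.5 at a = 5.85: Pab(L + b)/(6LEI) = 588.2/EI
  span BC: point load 131.75 at a = 0.98: Pab(L + b)/(6LEI) = 358.5/EI
  relative rotation θ_0 = (197.3 + 946.7)/EI = 1144/EI
A unit hogging moment at B produces rotation L₁/(3EI) + L₂/(3EI) = 6.917/EI.
Slope continuity at B: θ_0 = M_B·6.917/EI, so M_B = 1144/6.917 = 165.4 kN·m (hogging).
Span BC, ΣM about C: R_B^{BC}·9.75 = 1586 + 165.4, so R_B^{BC} = 179.7 kN and R_C = 242.2 − 179.7 = 62.58 kN.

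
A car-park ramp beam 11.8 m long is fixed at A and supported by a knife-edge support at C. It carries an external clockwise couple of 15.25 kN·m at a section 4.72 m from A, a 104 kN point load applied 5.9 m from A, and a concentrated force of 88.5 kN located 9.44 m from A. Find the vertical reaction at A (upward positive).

R_A = 96.46 kN

Choose R_C as the redundant. The primary structure is the cantilever fixed at A.
Deflection at C on the released cantilever, summing each load's contribution:
  clockwise couple 15.25 at a = 4.72: M₀a(2L − a)/(2EI) = 679.5/EI
  point load 104 at a = 5.9: Pa²(3L − a)/(6EI) = 17800/EI
  point load 88.5 at a = 9.44: Pa²(3L − a)/(6EI) = 34122/EI
  δ_0 = 52601/EI
Tip deflection under a unit load at C: L³/(3EI) = 547.7/EI.
Compatibility at C: δ_0 − R_C·δ_{CC} = 0, so R_C = 52601/547.7 = 96.04 kN.
Vertical equilibrium: R_A = ΣP − R_C = 192.5 − 96.04 = 96.46 kN.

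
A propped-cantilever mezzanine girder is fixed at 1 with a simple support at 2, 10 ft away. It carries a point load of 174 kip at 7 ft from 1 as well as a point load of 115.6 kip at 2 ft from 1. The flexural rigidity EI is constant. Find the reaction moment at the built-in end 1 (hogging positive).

M_1 = 404 kip·ft

Choose R_2 as the redundant. The primary structure is the cantilever fixed at 1.
Free-end deflection of the primary structure under the applied loading (downward +):
  point load 174 at a = 7: Pa²(3L − a)/(6EI) = 32683/EI
  point load 115.6 at a = 2: Pa²(3L − a)/(6EI) = 2158/EI
  δ_0 = 34841/EI
Tip deflection under a unit load at 2: L³/(3EI) = 333.3/EI.
The prop prevents deflection at 2: R_2 = δ_0/δ_{22} = 34841/333.3 = 104.5 kip.
Moment equilibrium about 1: M_1 = Σ(load moments about 1) − R_2·L = 1449 − 104.5×10 = 404 kip·ft.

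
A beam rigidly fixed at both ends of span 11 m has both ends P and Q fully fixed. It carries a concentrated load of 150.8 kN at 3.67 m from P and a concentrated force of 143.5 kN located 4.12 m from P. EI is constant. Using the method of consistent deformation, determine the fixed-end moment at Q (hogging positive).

M_Q = 261.5 kN·m

Take the two fixed-end moments M_P, M_Q as redundants; the released structure is the simple span PQ.
Simple-span end rotations at P and Q under the given loads:
  at P: point load 150.8 at a = 3.67: Pab(L + b)/(6LEI) = 1127/EI
  at Q: point load 150.8 at a = 3.67: Pab(L + a)/(6LEI) = 901.7/EI
  at P: point load 143.5 at a = 4.12: Pab(L + b)/(6LEI) = 1102/EI
  at Q: point load 143.5 at a = 4.12: Pab(L + a)/(6LEI) = 931.8/EI
  θ_P0 = 2229/EI,  θ_Q0 = 1834/EI
Flexibility coefficients: a unit moment at one end gives L/(3EI) there and L/(6EI) at the far end, so f₁₁ = f₂₂ = 3.667/EI and f₁₂ = f₂₁ = 1.833/EI.
Compatibility — zero rotation at each built-in end:
  3.667 M_P + 1.833 M_Q = 2229
  1.833 M_P + 3.667 M_Q = 1834
Solving the pair gives M_P = 477 kN·m and M_Q = 261.5 kN·m (hogging).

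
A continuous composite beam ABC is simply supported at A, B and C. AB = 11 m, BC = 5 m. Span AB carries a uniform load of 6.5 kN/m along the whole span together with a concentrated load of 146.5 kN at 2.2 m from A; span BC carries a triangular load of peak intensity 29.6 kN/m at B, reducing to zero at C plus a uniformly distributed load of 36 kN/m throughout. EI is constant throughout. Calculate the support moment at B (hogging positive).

Insert a hinge at B; M_B is the redundant, and each span becomes simply supported.
Rotations at B on the released spans (each span's end-slope, ×1/EI):
  span AB: UDL 6.5: wL³/(24EI) = 360.5/EI
  span AB: point load 146.5 at a = 2.2: Pab(L + a)/(6LEI) = 567.2/EI
  span BC: triangular load, peak 29.6: w₀L³/(45EI) = 82.22/EI
  span BC: UDL 36: wL³/(24EI) = 187.5/EI
  relative rotation θ_0 = (927.7 + 269.7)/EI = 1197/EI
A unit hogging moment at B produces rotation L₁/(3EI) + L₂/(3EI) = 5.333/EI.
Slope continuity at B: θ_0 = M_B·5.333/EI, so M_B = 1197/5.333 = 224.5 kN·m (hogging).

M_B = 224.5 kN·m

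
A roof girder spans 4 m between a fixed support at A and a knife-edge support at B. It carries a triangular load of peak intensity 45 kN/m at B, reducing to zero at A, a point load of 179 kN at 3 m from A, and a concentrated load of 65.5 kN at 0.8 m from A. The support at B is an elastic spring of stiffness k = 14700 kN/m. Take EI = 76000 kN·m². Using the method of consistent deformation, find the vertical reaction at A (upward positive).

R_A = 200.5 kN

Release the roller at B. Primary structure: cantilever fixed at A.
Primary-structure tip deflection at B by superposition:
  triangular load, peak 45 at the free end: 11w₀L⁴/(120EI) = 1056/EI
  point load 179 at a = 3: Pa²(3L − a)/(6EI) = 2416/EI
  point load 65.5 at a = 0.8: Pa²(3L − a)/(6EI) = 78.25/EI
  δ_0 = 3551/EI
Flexibility coefficient — unit upward force at B: δ_{BB} = L³/(3EI) = 21.33/EI.
With EI = 76000 kN·m²: δ_0 = 0.04672 m and δ_{BB} = 0.000281 m/kN.
Compatibility — the spring shortens by R_B/k under the reaction it provides: δ_0 − R_B·δ_{BB} = R_B/k. With 1/k = 0.000068 m/kN, R_B = δ_0 / (δ_{BB} + 1/k) = 0.04672 / (0.000281 + 0.000068) = 134 kN.
Vertical equilibrium: R_A = ΣP − R_B = 334.5 − 134 = 200.5 kN.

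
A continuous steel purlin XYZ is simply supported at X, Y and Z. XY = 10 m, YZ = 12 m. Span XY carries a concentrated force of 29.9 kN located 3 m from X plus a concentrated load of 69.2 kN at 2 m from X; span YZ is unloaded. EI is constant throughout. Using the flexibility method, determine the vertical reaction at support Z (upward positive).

Take M_Y as the redundant. Released structure: two simple spans XY and YZ with a hinge at Y.
End slopes at the hinge Y, treating each span as simply supported:
  span XY: point load 29.9 at a = 3: Pab(L + a)/(6LEI) = 136/EI
  span XY: point load 69.2 at a = 2: Pab(L + a)/(6LEI) = 221.4/EI
  relative rotation θ_0 = (357.5 + 0)/EI = 357.5/EI
A unit hogging moment at Y produces rotation L₁/(3EI) + L₂/(3EI) = 7.333/EI.
Slope continuity at Y: θ_0 = M_Y·7.333/EI, so M_Y = 357.5/7.333 = 48.75 kN·m (hogging).
Span YZ, ΣM about Z: R_Y^{YZ}·12 = 0 + 48.75, so R_Y^{YZ} = 4.062 kN and R_Z = 0 − 4.062 = -4.062 kN.

R_Z = -4.062 kN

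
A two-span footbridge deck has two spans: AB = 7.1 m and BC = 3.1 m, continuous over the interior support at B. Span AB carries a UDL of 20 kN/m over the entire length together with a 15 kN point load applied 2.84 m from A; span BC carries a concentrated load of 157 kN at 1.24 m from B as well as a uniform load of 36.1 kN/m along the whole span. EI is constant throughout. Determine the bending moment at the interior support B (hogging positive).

Take M_B as the redundant. Released structure: two simple spans AB and BC with a hinge at B.
End slopes at the hinge B, treating each span as simply supported:
  span AB: UDL 20: wL³/(24EI) = 298.3/EI
  span AB: point load 15 at a = 2.84: Pab(L + a)/(6LEI) = 42.34/EI
  span BC: point load 157 at a = 1.24: Pab(L + b)/(6LEI) = 96.56/EI
  span BC: UDL 36.1: wL³/(24EI) = 44.81/EI
  relative rotation θ_0 = (340.6 + 141.4)/EI = 482/EI
A unit hogging moment at B produces rotation L₁/(3EI) + L₂/(3EI) = 3.4/EI.
Slope continuity at B: θ_0 = M_B·3.4/EI, so M_B = 482/3.4 = 141.8 kN·m (hogging).

M_B = 141.8 kN·m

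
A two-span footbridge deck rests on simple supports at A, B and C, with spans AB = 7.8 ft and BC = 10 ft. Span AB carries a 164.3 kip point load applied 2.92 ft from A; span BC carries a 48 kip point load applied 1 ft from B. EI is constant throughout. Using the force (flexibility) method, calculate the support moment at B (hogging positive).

M_B = 113.4 kip·ft

Take M_B as the redundant. Released structure: two simple spans AB and BC with a hinge at B.
Discontinuity in slope at B on the released structure — sum the simple-span end rotations:
  span AB: point load 164.3 at a = 2.92: Pab(L + a)/(6LEI) = 536.3/EI
  span BC: point load 48 at a = 1: Pab(L + b)/(6LEI) = 136.8/EI
  relative rotation θ_0 = (536.3 + 136.8)/EI = 673.1/EI
A unit hogging moment at B produces rotation L₁/(3EI) + L₂/(3EI) = 5.933/EI.
Compatibility: M_B·(L₁+L₂)/(3EI) = θ_0, giving M_B = 113.4 kip·ft (hogging).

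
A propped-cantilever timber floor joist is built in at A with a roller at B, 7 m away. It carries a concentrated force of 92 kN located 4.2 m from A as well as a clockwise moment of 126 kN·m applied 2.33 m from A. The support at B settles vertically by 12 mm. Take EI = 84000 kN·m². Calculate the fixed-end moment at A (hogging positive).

M_A = 191 kN·m

Take the reaction at B as the redundant and release it; the primary structure is a cantilever fixed at A.
Deflection at B on the released cantilever, summing each load's contribution:
  point load 92 at a = 4.2: Pa²(3L − a)/(6EI) = 4544/EI
  clockwise couple 126 at a = 2.33: M₀a(2L − a)/(2EI) = 1713/EI
  δ_0 = 6257/EI
Flexibility coefficient — unit upward force at B: δ_{BB} = L³/(3EI) = 114.3/EI.
With EI = 84000 kN·m²: δ_0 = 0.074489 m and δ_{BB} = 0.001361 m/kN.
Compatibility — the beam at B must follow the support down by 0.012 m: δ_0 − R_B·δ_{BB} = 0.012, so R_B = (0.074489 − 0.012)/0.001361 = 45.91 kN.
Moment equilibrium about A: M_A = Σ(load moments about A) − R_B·L = 512.4 − 45.91×7 = 191 kN·m.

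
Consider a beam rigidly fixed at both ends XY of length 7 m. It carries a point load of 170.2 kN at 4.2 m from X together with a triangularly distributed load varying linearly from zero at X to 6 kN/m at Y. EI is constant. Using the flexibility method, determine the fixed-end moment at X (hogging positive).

Release both end moments; the primary structure is a simply-supported span XY with redundants M_X and M_Y.
Simple-span end rotations at X and Y under the given loads:
  at X: point load 170.2 at a = 4.2: Pab(L + b)/(6LEI) = 467/EI
  at Y: point load 170.2 at a = 4.2: Pab(L + a)/(6LEI) = 533.7/EI
  at X: triangular load, peak 6: 7w₀L³/(360EI) = 40.02/EI
  at Y: triangular load, peak 6: w₀L³/(45EI) = 45.73/EI
  θ_X0 = 507/EI,  θ_Y0 = 579.5/EI
Flexibility coefficients: a unit moment at one end gives L/(3EI) there and L/(6EI) at the far end, so f₁₁ = f₂₂ = 2.333/EI and f₁₂ = f₂₁ = 1.167/EI.
Compatibility — zero rotation at each built-in end:
  2.333 M_X + 1.167 M_Y = 507
  1.167 M_X + 2.333 M_Y = 579.5
Solving the pair gives M_X = 124.2 kN·m and M_Y = 186.3 kN·m (hogging).

M_X = 124.2 kN·m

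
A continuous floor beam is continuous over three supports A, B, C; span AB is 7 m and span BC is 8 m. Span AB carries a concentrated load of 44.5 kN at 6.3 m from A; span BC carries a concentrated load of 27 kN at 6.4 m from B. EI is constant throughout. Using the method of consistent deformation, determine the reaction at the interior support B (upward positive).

R_B = 51.74 kN

Release continuity at B by inserting a hinge; the redundant is the internal moment M_B. The primary structure is two simply-supported spans AB and BC.
Rotations at B on the released spans (each span's end-slope, ×1/EI):
  span AB: point load 44.5 at a = 6.3: Pab(L + a)/(6LEI) = 62.14/EI
  span BC: point load 27 at a = 6.4: Pab(L + b)/(6LEI) = 55.3/EI
  relative rotation θ_0 = (62.14 + 55.3)/EI = 117.4/EI
A unit hogging moment at B produces rotation L₁/(3EI) + L₂/(3EI) = 5/EI.
Slope continuity at B: θ_0 = M_B·5/EI, so M_B = 117.4/5 = 23.49 kN·m (hogging).
Span AB, ΣM about A with M_B applied at B: R_B^{AB}·7 = 280.4 + 23.49, so R_B^{AB} = 43.41 kN and R_A = 44.5 − 43.41 = 1.095 kN.
Span BC, ΣM about C: R_B^{BC}·8 = 43.2 + 23.49, so R_B^{BC} = 8.336 kN and R_C = 27 − 8.336 = 18.66 kN.
R_B = 43.41 + 8.336 = 51.74 kN.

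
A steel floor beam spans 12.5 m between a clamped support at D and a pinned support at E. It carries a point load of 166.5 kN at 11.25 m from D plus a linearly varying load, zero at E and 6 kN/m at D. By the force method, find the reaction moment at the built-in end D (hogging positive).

M_D = 165.5 kN·m

Choose R_E as the redundant. The primary structure is the cantilever fixed at D.
Deflection at E on the released cantilever, summing each load's contribution:
  point load 166.5 at a = 11.25: Pa²(3L − a)/(6EI) = 92193/EI
  triangular load, peak 6 at the fixed end: w₀L⁴/(30EI) = 4883/EI
  δ_0 = 97076/EI
Flexibility coefficient — unit upward force at E: δ_{EE} = L³/(3EI) = 651/EI.
The prop prevents deflection at E: R_E = δ_0/δ_{EE} = 97076/651 = 149.1 kN.
Moment equilibrium about D: M_D = Σ(load moments about D) − R_E·L = 2029 − 149.1×12.5 = 165.5 kN·m.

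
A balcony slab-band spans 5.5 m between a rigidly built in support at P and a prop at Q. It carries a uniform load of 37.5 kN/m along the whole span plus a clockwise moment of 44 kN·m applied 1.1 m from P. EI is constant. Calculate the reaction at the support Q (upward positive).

Take the reaction at Q as the redundant and release it; the primary structure is a cantilever fixed at P.
Primary-structure tip deflection at Q by superposition:
  UDL 37.5: wL⁴/(8EI) = 4289/EI
  clockwise couple 44 at a = 1.1: M₀a(2L − a)/(2EI) = 239.6/EI
  δ_0 = 4529/EI
Tip deflection under a unit load at Q: L³/(3EI) = 55.46/EI.
Compatibility at Q: δ_0 − R_Q·δ_{QQ} = 0, so R_Q = 4529/55.46 = 81.66 kN.

R_Q = 81.66 kN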